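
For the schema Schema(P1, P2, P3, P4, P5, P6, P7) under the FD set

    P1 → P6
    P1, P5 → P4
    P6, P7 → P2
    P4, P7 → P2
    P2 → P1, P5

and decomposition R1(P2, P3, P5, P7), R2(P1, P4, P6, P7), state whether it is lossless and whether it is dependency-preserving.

Lossless test: (P7)⁺ = {P7}, which is a superkey of neither fragment — lossy.
Dependency preservation: the restricted closure of {P1, P5} across the fragments never reaches {P4}, so P1, P5 → P4 cannot be enforced without a join — not preserved.

lossy and not dependency-preserving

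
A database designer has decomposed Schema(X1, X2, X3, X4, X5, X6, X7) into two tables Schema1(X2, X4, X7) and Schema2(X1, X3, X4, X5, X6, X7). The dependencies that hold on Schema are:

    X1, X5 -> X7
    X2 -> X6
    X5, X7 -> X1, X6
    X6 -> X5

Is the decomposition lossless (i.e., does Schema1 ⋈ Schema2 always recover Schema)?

Common attributes: Schema1 ∩ Schema2 = {X4, X7}.
No dependency enlarges {X4, X7}, so (X4, X7)⁺ = {X4, X7}.
The closure contains neither all of Schema1 = {X2, X4, X7} nor all of Schema2 = {X1, X3, X4, X5, X6, X7}, so the common attributes are not a superkey of either fragment. The join is lossy.

No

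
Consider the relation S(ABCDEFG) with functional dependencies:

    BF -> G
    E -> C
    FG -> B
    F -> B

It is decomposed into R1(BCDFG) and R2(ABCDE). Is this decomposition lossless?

No

Common attributes: R1 ∩ R2 = {BCD}.
No dependency enlarges {BCD}, so (BCD)⁺ = {BCD}.
The closure contains neither all of R1 = {BCDFG} nor all of R2 = {ABCDE}, so the common attributes are not a superkey of either fragment. The join is lossy.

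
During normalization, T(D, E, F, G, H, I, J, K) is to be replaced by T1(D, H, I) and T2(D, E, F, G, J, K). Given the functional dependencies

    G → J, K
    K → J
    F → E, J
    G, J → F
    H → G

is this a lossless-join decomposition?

Common attributes: T1 ∩ T2 = {D}.
No dependency enlarges {D}, so (D)⁺ = {D}.
The closure contains neither all of T1 = {D, H, I} nor all of T2 = {D, E, F, G, J, K}, so the common attributes are not a superkey of either fragment. The join is lossy.

No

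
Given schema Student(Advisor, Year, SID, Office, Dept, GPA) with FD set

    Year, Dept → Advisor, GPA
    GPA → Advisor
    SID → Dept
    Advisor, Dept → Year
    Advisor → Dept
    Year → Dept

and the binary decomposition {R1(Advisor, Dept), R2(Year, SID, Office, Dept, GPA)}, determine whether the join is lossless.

No

Common attributes: R1 ∩ R2 = {Dept}.
No dependency enlarges {Dept}, so (Dept)⁺ = {Dept}.
The closure contains neither all of R1 = {Advisor, Dept} nor all of R2 = {Year, SID, Office, Dept, GPA}, so the common attributes are not a superkey of either fragment. The join is lossy.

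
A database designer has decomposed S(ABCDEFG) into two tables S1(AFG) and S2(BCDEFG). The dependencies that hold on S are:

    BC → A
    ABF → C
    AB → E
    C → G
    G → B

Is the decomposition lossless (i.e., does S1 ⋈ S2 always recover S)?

No

Common attributes: S1 ∩ S2 = {FG}.
Closure of {FG}: G → B applies, adding B. So (FG)⁺ = {BFG}.
The closure contains neither all of S1 = {AFG} nor all of S2 = {BCDEFG}, so the common attributes are not a superkey of either fragment. The join is lossy.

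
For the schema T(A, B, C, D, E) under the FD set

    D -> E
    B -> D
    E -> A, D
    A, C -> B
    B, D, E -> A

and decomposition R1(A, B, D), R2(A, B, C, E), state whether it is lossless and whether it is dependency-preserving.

lossless but not dependency-preserving

Lossless test: (A, B)⁺ = {A, B, D, E}, which contains all of one fragment — lossless.
Dependency preservation: the restricted closure of {D} across the fragments never reaches {E}, so D → E cannot be enforced without a join — not preserved.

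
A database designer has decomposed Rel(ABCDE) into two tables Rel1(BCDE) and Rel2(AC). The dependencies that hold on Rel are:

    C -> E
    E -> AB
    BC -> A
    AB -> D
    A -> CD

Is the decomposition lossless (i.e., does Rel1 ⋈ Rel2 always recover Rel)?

Common attributes: Rel1 ∩ Rel2 = {C}.
Closure of {C}: C → E applies, adding E; E → AB applies, adding AB; AB → D applies, adding D. So (C)⁺ = {ABCDE}.
This closure contains every attribute of Rel1, so Rel1 ∩ Rel2 → Rel1. The join is lossless.

Yes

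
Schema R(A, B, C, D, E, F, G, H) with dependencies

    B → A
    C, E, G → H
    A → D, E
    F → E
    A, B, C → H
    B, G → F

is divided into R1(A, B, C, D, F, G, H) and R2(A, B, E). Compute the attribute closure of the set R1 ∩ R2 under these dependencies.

R1 ∩ R2 = {A, B}.
A → D, E applies, adding D, E
Closure: {A, B, D, E}.

A, B, D, E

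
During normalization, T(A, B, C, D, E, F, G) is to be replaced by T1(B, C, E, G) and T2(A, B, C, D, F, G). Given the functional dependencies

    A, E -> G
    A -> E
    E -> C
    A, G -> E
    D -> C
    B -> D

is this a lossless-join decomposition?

Common attributes: T1 ∩ T2 = {B, C, G}.
Closure of {B, C, G}: B → D applies, adding D. So (B, C, G)⁺ = {B, C, D, G}.
The closure contains neither all of T1 = {B, C, E, G} nor all of T2 = {A, B, C, D, F, G}, so the common attributes are not a superkey of either fragment. The join is lossy.

No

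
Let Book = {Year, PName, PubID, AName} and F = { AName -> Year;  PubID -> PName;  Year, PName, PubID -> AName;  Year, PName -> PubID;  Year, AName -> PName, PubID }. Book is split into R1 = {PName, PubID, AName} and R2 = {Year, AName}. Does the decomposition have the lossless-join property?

Common attributes: R1 ∩ R2 = {AName}.
Closure of {AName}: AName → Year applies, adding Year; Year, AName → PName, PubID applies, adding PName, PubID. So (AName)⁺ = {Year, PName, PubID, AName}.
This closure contains every attribute of R1, so R1 ∩ R2 → R1. The join is lossless.

Yes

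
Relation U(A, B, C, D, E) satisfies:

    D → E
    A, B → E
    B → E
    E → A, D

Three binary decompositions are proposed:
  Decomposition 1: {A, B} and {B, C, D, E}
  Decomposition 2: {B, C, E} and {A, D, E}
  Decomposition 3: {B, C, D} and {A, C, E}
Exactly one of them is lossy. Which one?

Decomposition 3

Decomposition 1: common = {B}, closure = {A, B, D, E} → lossless.
Decomposition 2: common = {E}, closure = {A, D, E} → lossless.
Decomposition 3: common = {C}, closure = {C} → lossy.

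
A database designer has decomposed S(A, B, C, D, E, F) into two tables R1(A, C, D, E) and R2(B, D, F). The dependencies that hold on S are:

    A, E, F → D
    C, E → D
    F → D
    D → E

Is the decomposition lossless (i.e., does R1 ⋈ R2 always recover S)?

Common attributes: R1 ∩ R2 = {D}.
Closure of {D}: D → E applies, adding E. So (D)⁺ = {D, E}.
The closure contains neither all of R1 = {A, C, D, E} nor all of R2 = {B, D, F}, so the common attributes are not a superkey of either fragment. The join is lossy.

No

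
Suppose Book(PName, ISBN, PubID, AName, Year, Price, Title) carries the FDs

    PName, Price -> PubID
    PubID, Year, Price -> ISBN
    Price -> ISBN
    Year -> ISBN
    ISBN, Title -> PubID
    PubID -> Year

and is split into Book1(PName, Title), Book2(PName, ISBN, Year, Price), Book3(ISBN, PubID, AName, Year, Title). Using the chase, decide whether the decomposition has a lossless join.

Chase test. Columns are PName, ISBN, PubID, AName, Year, Price, Title; row i has aⱼ where attribute j ∈ Booki, else bᵢⱼ.
Initial tableau (one row per fragment):
  row 1: a1 b12 b13 b14 b15 b16 a7
  row 2: a1 a2 b23 b24 a5 a6 b27
  row 3: b31 a2 a3 a4 a5 b36 a7
No row becomes fully distinguished — the join is lossy.

No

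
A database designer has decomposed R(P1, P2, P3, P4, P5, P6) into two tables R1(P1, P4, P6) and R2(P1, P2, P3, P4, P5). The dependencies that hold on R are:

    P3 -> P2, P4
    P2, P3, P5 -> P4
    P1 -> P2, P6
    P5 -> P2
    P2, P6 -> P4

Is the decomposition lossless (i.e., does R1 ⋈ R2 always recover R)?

Common attributes: R1 ∩ R2 = {P1, P4}.
Closure of {P1, P4}: P1 → P2, P6 applies, adding P2, P6. So (P1, P4)⁺ = {P1, P2, P4, P6}.
This closure contains every attribute of R1, so R1 ∩ R2 → R1. The join is lossless.

Yes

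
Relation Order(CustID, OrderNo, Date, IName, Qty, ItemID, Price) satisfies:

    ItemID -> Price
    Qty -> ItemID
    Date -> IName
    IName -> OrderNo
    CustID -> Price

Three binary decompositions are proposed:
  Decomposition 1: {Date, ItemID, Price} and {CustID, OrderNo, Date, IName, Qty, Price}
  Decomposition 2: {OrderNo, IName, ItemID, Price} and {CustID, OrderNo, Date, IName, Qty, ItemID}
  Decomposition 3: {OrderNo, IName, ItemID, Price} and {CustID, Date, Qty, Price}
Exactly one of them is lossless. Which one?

Decomposition 1: common = {Date, Price}, closure = {OrderNo, Date, IName, Price} → lossy.
Decomposition 2: common = {OrderNo, IName, ItemID}, closure = {OrderNo, IName, ItemID, Price} → lossless.
Decomposition 3: common = {Price}, closure = {Price} → lossy.

Decomposition 2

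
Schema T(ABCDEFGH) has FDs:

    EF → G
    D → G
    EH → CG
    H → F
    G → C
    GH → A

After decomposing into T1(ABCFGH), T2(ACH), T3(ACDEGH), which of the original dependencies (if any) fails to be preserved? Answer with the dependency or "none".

Check EF → G: no single fragment contains all of {EFG}, and the restricted closure of {EF} across the fragments never reaches {G}.
D → G is preserved.
EH → CG is preserved.
H → F is preserved.
G → C is preserved.
GH → A is preserved.

EF → G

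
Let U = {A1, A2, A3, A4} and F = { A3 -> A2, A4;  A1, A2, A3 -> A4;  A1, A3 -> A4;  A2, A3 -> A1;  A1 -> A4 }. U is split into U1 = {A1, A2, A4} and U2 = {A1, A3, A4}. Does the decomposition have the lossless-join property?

Common attributes: U1 ∩ U2 = {A1, A4}.
No dependency enlarges {A1, A4}, so (A1, A4)⁺ = {A1, A4}.
The closure contains neither all of U1 = {A1, A2, A4} nor all of U2 = {A1, A3, A4}, so the common attributes are not a superkey of either fragment. The join is lossy.

No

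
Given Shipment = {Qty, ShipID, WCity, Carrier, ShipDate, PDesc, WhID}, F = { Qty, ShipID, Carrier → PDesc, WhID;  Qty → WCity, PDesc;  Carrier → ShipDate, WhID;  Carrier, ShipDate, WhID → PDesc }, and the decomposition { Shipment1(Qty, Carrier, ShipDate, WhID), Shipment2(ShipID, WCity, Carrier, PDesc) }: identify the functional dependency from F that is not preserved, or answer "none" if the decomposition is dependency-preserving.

Qty → WCity, PDesc

Check Qty → WCity, PDesc: no single fragment contains all of {Qty, WCity, PDesc}, and the restricted closure of {Qty} across the fragments never reaches {WCity, PDesc}.
Qty, ShipID, Carrier → PDesc, WhID is preserved.
Carrier → ShipDate, WhID is preserved.
Carrier, ShipDate, WhID → PDesc is preserved.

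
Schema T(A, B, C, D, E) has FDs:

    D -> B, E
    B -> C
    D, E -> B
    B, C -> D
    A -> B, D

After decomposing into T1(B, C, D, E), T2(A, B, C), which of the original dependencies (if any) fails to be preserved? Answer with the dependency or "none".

D → B, E lies within T1.
B → C lies within T1.
D, E → B lies within T1.
B, C → D lies within T1.
A → B, D: restricted closure across fragments reaches B, D.
Every dependency is enforceable on the fragments, so the decomposition is dependency-preserving.

none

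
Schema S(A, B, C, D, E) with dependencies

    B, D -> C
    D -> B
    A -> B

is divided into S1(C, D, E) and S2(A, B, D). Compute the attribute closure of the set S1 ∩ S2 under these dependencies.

B, C, D

S1 ∩ S2 = {D}.
D → B applies, adding B
B, D → C applies, adding C
Closure: {B, C, D}.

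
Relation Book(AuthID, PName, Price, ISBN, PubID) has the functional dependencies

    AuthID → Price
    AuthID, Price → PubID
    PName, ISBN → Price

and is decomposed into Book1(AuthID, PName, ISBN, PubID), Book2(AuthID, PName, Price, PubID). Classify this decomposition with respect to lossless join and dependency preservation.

Lossless test: (AuthID, PName, PubID)⁺ = {AuthID, PName, Price, PubID}, which contains all of one fragment — lossless.
Dependency preservation: the restricted closure of {PName, ISBN} across the fragments never reaches {Price}, so PName, ISBN → Price cannot be enforced without a join — not preserved.

lossless but not dependency-preserving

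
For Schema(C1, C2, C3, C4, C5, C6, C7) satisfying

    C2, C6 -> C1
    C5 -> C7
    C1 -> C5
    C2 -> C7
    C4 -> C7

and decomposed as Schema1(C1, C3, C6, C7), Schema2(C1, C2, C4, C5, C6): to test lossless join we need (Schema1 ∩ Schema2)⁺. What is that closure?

Schema1 ∩ Schema2 = {C1, C6}.
C1 → C5 applies, adding C5
C5 → C7 applies, adding C7
Closure: {C1, C5, C6, C7}.

C1, C5, C6, C7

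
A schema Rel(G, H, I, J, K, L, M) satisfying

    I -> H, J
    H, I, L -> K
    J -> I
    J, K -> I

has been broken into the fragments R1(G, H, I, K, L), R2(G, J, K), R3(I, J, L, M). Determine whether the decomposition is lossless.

No

Chase test. Columns are G, H, I, J, K, L, M; row i has aⱼ where attribute j ∈ Ri, else bᵢⱼ.
Initial tableau (one row per fragment):
  row 1: a1 a2 a3 b14 a5 a6 b17
  row 2: a1 b22 b23 a4 a5 b26 b27
  row 3: b31 b32 a3 a4 b35 a6 a7
Rows 1 and 3 agree on I; apply I→H, J and equate their H, J entries.
Rows 1 and 3 agree on H, I, L; apply H, I, L→K and equate their K entries.
Rows 1 and 2 agree on J; apply J→I and equate their I entries.
Rows 1 and 2 agree on I; apply I→H, J and equate their H, J entries.
No row becomes fully distinguished — the join is lossy.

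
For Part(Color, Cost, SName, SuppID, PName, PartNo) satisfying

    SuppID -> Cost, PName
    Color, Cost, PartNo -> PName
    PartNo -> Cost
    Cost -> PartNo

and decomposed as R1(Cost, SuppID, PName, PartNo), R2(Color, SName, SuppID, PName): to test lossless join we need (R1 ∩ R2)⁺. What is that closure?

Cost, SuppID, PName, PartNo

R1 ∩ R2 = {SuppID, PName}.
SuppID → Cost, PName applies, adding Cost
Cost → PartNo applies, adding PartNo
Closure: {Cost, SuppID, PName, PartNo}.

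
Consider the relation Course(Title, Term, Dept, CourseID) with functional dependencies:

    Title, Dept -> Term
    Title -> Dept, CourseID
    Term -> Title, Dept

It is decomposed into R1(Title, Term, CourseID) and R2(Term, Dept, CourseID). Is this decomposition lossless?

Yes

Common attributes: R1 ∩ R2 = {Term, CourseID}.
Closure of {Term, CourseID}: Term → Title, Dept applies, adding Title, Dept. So (Term, CourseID)⁺ = {Title, Term, Dept, CourseID}.
This closure contains every attribute of R1, so R1 ∩ R2 → R1. The join is lossless.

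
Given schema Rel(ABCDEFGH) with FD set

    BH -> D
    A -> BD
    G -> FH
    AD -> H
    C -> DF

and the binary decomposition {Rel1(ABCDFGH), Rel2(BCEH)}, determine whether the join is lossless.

Common attributes: Rel1 ∩ Rel2 = {BCH}.
Closure of {BCH}: BH → D applies, adding D; C → DF applies, adding F. So (BCH)⁺ = {BCDFH}.
The closure contains neither all of Rel1 = {ABCDFGH} nor all of Rel2 = {BCEH}, so the common attributes are not a superkey of either fragment. The join is lossy.

No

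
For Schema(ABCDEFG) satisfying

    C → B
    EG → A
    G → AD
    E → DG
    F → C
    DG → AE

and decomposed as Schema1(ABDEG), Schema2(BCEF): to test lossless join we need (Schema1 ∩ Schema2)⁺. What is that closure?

Schema1 ∩ Schema2 = {BE}.
E → DG applies, adding DG
DG → AE applies, adding A
Closure: {ABDEG}.

ABDEG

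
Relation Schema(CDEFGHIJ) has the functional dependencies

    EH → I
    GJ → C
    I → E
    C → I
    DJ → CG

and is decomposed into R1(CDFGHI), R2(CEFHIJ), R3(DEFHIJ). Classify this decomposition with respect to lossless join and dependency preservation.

Lossless test (chase): Rows 1 and 2 agree on I; apply I→E and equate their E entries. No row becomes fully distinguished — the join is lossy.
Dependency preservation: the restricted closure of {GJ} across the fragments never reaches {C}, so GJ → C cannot be enforced without a join — not preserved.

lossy and not dependency-preserving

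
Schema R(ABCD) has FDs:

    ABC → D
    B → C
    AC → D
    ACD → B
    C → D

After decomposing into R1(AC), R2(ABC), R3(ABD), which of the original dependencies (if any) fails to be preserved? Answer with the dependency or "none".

C → D

Check C → D: no single fragment contains all of {CD}, and the restricted closure of {C} across the fragments never reaches {D}.
ABC → D is preserved.
B → C is preserved.
AC → D is preserved.
ACD → B is preserved.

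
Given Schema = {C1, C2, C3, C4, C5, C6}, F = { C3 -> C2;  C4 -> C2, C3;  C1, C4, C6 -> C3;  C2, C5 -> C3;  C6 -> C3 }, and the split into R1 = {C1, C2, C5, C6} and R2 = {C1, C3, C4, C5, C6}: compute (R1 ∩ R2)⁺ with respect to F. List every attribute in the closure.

R1 ∩ R2 = {C1, C5, C6}.
C6 → C3 applies, adding C3
C3 → C2 applies, adding C2
Closure: {C1, C2, C3, C5, C6}.

C1, C2, C3, C5, C6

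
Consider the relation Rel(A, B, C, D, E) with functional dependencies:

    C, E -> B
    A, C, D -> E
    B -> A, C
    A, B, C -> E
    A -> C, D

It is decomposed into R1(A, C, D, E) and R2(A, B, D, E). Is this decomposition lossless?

Common attributes: R1 ∩ R2 = {A, D, E}.
Closure of {A, D, E}: A → C, D applies, adding C; C, E → B applies, adding B. So (A, D, E)⁺ = {A, B, C, D, E}.
This closure contains every attribute of R1, so R1 ∩ R2 → R1. The join is lossless.

Yes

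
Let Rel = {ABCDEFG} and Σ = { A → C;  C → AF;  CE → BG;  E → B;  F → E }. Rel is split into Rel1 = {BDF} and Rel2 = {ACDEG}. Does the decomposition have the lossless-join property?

No

Common attributes: Rel1 ∩ Rel2 = {D}.
No dependency enlarges {D}, so (D)⁺ = {D}.
The closure contains neither all of Rel1 = {BDF} nor all of Rel2 = {ACDEG}, so the common attributes are not a superkey of either fragment. The join is lossy.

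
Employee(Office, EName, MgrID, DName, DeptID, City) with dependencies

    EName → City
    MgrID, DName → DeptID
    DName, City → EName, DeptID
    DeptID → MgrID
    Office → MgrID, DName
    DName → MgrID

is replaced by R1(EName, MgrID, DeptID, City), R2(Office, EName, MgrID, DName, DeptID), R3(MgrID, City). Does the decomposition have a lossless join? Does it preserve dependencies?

lossless but not dependency-preserving

Lossless test (chase): Rows 1 and 2 agree on EName; apply EName→City and equate their City entries. Row 2 is now all distinguished symbols — the join is lossless.
Dependency preservation: the restricted closure of {DName, City} across the fragments never reaches {EName, DeptID}, so DName, City → EName, DeptID cannot be enforced without a join — not preserved.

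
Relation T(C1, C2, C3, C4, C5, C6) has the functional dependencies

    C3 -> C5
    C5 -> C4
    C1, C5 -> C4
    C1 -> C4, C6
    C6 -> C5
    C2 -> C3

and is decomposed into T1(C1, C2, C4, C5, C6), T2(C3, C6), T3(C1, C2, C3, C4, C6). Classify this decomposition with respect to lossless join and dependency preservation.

Lossless test (chase): Rows 2 and 3 agree on C3; apply C3→C5 and equate their C5 entries. Rows 2 and 3 agree on C5; apply C5→C4 and equate their C4 entries. Rows 1 and 2 agree on C6; apply C6→C5 and equate their C5 entries. Rows 1 and 3 agree on C2; apply C2→C3 and equate their C3 entries. Row 1 is now all distinguished symbols — the join is lossless.
Dependency preservation: the restricted closure of {C3} across the fragments never reaches {C5}, so C3 → C5 cannot be enforced without a join — not preserved.

lossless but not dependency-preserving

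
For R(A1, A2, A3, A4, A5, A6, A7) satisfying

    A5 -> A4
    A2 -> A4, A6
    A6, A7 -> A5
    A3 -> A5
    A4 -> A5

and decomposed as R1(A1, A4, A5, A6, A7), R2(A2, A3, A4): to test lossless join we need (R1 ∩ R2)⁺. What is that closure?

R1 ∩ R2 = {A4}.
A4 → A5 applies, adding A5
Closure: {A4, A5}.

A4, A5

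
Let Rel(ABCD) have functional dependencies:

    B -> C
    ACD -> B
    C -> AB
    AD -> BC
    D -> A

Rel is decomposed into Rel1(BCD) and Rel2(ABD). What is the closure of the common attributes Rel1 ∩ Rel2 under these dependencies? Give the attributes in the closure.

Rel1 ∩ Rel2 = {BD}.
B → C applies, adding C
C → AB applies, adding A
Closure: {ABCD}.

ABCD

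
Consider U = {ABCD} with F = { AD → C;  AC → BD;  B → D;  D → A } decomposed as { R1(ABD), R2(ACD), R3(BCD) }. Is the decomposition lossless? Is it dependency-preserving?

Lossless test (chase): Rows 1 and 2 agree on AD; apply AD→C and equate their C entries. Rows 1 and 2 agree on AC; apply AC→BD and equate their BD entries. Rows 1 and 3 agree on D; apply D→A and equate their A entries. Row 1 is now all distinguished symbols — the join is lossless.
Dependency preservation: AC → BD is not contained in any single fragment, but the restricted closure of its left-hand side across the fragments still reaches the right-hand side; the remaining FDs each lie inside some fragment. All dependencies are preserved.

lossless and dependency-preserving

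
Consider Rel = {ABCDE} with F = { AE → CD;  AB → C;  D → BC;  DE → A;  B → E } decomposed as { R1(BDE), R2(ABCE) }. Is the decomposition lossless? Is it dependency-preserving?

lossy and not dependency-preserving

Lossless test: (BE)⁺ = {BE}, which is a superkey of neither fragment — lossy.
Dependency preservation: the restricted closure of {AE} across the fragments never reaches {CD}, so AE → CD cannot be enforced without a join — not preserved.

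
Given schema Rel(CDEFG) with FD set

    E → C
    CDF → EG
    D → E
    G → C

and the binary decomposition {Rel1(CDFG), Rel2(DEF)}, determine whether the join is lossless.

Common attributes: Rel1 ∩ Rel2 = {DF}.
Closure of {DF}: D → E applies, adding E; E → C applies, adding C; CDF → EG applies, adding G. So (DF)⁺ = {CDEFG}.
This closure contains every attribute of Rel1, so Rel1 ∩ Rel2 → Rel1. The join is lossless.

Yes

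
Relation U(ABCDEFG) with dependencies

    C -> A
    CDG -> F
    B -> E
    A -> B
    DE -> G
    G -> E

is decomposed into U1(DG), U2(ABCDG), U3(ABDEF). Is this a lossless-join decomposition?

Chase test. Columns are ABCDEFG; row i has aⱼ where attribute j ∈ Ui, else bᵢⱼ.
Initial tableau (one row per fragment):
  row 1: b11 b12 b13 a4 b15 b16 a7
  row 2: a1 a2 a3 a4 b25 b26 a7
  row 3: a1 a2 b33 a4 a5 a6 b37
Rows 2 and 3 agree on B; apply B→E and equate their E entries.
Rows 2 and 3 agree on DE; apply DE→G and equate their G entries.
Rows 1 and 2 agree on G; apply G→E and equate their E entries.
No row becomes fully distinguished — the join is lossy.

No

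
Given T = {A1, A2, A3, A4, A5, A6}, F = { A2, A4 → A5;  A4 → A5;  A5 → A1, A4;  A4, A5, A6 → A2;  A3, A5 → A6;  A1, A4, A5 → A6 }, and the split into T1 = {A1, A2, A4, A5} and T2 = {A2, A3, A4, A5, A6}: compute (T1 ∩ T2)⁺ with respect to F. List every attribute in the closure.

A1, A2, A4, A5, A6

T1 ∩ T2 = {A2, A4, A5}.
A5 → A1, A4 applies, adding A1
A1, A4, A5 → A6 applies, adding A6
Closure: {A1, A2, A4, A5, A6}.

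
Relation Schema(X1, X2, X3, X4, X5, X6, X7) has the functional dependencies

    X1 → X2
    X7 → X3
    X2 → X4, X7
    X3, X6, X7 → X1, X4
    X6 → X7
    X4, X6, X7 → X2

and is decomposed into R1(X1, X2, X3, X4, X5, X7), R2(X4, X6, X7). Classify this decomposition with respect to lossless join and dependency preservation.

Lossless test: (X4, X7)⁺ = {X3, X4, X7}, which is a superkey of neither fragment — lossy.
Dependency preservation: the restricted closure of {X3, X6, X7} across the fragments never reaches {X1, X4}, so X3, X6, X7 → X1, X4 cannot be enforced without a join — not preserved.

lossy and not dependency-preserving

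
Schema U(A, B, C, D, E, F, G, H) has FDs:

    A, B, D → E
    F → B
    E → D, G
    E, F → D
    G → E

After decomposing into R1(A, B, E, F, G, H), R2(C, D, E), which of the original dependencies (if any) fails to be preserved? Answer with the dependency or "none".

A, B, D → E

Check A, B, D → E: no single fragment contains all of {A, B, D, E}, and the restricted closure of {A, B, D} across the fragments never reaches {E}.
F → B is preserved.
E → D, G is preserved.
E, F → D is preserved.
G → E is preserved.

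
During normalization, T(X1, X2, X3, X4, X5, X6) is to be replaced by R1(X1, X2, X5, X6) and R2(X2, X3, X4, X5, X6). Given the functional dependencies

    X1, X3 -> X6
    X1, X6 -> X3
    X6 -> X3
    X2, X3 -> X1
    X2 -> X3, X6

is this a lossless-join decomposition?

Yes

Common attributes: R1 ∩ R2 = {X2, X5, X6}.
Closure of {X2, X5, X6}: X6 → X3 applies, adding X3; X2, X3 → X1 applies, adding X1. So (X2, X5, X6)⁺ = {X1, X2, X3, X5, X6}.
This closure contains every attribute of R1, so R1 ∩ R2 → R1. The join is lossless.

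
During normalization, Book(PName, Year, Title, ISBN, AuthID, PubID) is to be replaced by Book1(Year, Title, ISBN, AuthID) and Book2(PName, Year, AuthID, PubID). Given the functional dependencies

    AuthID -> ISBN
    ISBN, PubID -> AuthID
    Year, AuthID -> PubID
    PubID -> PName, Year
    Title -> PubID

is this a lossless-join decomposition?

Common attributes: Book1 ∩ Book2 = {Year, AuthID}.
Closure of {Year, AuthID}: AuthID → ISBN applies, adding ISBN; Year, AuthID → PubID applies, adding PubID; PubID → PName, Year applies, adding PName. So (Year, AuthID)⁺ = {PName, Year, ISBN, AuthID, PubID}.
This closure contains every attribute of Book2, so Book1 ∩ Book2 → Book2. The join is lossless.

Yes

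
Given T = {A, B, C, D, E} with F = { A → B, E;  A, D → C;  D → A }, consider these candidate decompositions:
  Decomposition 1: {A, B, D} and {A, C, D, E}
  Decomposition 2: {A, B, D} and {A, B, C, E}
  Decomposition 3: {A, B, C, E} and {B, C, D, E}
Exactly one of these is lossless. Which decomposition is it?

Decomposition 1: common = {A, D}, closure = {A, B, C, D, E} → lossless.
Decomposition 2: common = {A, B}, closure = {A, B, E} → lossy.
Decomposition 3: common = {B, C, E}, closure = {B, C, E} → lossy.

Decomposition 1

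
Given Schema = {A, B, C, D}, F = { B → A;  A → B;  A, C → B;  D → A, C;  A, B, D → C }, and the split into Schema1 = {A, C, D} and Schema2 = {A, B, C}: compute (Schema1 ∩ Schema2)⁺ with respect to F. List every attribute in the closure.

Schema1 ∩ Schema2 = {A, C}.
A → B applies, adding B
Closure: {A, B, C}.

A, B, C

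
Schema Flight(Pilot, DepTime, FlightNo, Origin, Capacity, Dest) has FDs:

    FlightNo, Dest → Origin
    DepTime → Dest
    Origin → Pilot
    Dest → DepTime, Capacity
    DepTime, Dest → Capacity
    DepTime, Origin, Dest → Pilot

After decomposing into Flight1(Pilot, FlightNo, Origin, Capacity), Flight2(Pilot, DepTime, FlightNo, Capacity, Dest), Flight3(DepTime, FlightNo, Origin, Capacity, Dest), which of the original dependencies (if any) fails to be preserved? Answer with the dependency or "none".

FlightNo, Dest → Origin lies within Flight3.
DepTime → Dest lies within Flight2.
Origin → Pilot lies within Flight1.
Dest → DepTime, Capacity lies within Flight2.
DepTime, Dest → Capacity lies within Flight2.
DepTime, Origin, Dest → Pilot: restricted closure across fragments reaches Pilot.
Every dependency is enforceable on the fragments, so the decomposition is dependency-preserving.

none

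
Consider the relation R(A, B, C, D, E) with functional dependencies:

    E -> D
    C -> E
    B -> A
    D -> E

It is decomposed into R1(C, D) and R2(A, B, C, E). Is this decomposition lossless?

Common attributes: R1 ∩ R2 = {C}.
Closure of {C}: C → E applies, adding E; E → D applies, adding D. So (C)⁺ = {C, D, E}.
This closure contains every attribute of R1, so R1 ∩ R2 → R1. The join is lossless.

Yes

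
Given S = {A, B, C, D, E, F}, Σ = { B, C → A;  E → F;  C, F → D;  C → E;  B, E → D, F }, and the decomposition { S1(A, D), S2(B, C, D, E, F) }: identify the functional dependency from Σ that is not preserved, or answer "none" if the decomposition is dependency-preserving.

Check B, C → A: no single fragment contains all of {A, B, C}, and the restricted closure of {B, C} across the fragments never reaches {A}.
E → F is preserved.
C, F → D is preserved.
C → E is preserved.
B, E → D, F is preserved.

B, C → A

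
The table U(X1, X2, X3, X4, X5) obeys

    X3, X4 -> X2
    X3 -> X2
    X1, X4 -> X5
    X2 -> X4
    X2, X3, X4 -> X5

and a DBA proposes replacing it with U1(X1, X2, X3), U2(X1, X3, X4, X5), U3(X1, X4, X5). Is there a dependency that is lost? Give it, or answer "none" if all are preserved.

Check X2 → X4: no single fragment contains all of {X2, X4}, and the restricted closure of {X2} across the fragments never reaches {X4}.
X3, X4 → X2 is preserved.
X3 → X2 is preserved.
X1, X4 → X5 is preserved.
X2, X3, X4 → X5 is preserved.

X2 -> X4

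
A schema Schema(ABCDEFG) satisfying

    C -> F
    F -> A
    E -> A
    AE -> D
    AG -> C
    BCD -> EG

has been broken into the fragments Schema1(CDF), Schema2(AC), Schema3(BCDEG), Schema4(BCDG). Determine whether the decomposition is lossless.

Yes

Chase test. Columns are ABCDEFG; row i has aⱼ where attribute j ∈ Schemai, else bᵢⱼ.
Initial tableau (one row per fragment):
  row 1: b11 b12 a3 a4 b15 a6 b17
  row 2: a1 b22 a3 b24 b25 b26 b27
  row 3: b31 a2 a3 a4 a5 b36 a7
  row 4: b41 a2 a3 a4 b45 b46 a7
Rows 1 and 2 agree on C; apply C→F and equate their F entries.
Rows 1 and 3 agree on C; apply C→F and equate their F entries.
Rows 1 and 4 agree on C; apply C→F and equate their F entries.
Rows 1 and 2 agree on F; apply F→A and equate their A entries.
Rows 1 and 3 agree on F; apply F→A and equate their A entries.
Rows 1 and 4 agree on F; apply F→A and equate their A entries.
Rows 3 and 4 agree on BCD; apply BCD→EG and equate their EG entries.
Row 3 is now all distinguished symbols — the join is lossless.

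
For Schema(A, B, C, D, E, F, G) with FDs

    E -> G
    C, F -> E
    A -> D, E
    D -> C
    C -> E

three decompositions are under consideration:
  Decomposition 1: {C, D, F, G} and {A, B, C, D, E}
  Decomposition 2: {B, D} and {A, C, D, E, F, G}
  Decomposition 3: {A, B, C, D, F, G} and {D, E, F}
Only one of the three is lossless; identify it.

Decomposition 1: common = {C, D}, closure = {C, D, E, G} → lossy.
Decomposition 2: common = {D}, closure = {C, D, E, G} → lossy.
Decomposition 3: common = {D, F}, closure = {C, D, E, F, G} → lossless.

Decomposition 3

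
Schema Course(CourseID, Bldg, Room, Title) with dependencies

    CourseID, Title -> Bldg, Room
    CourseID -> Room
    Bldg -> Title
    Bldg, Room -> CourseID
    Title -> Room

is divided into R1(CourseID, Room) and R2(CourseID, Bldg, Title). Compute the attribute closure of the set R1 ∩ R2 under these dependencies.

CourseID, Room

R1 ∩ R2 = {CourseID}.
CourseID → Room applies, adding Room
Closure: {CourseID, Room}.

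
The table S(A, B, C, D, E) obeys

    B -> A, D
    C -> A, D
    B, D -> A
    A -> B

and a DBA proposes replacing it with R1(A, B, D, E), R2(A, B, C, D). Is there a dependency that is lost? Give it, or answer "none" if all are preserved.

none

B → A, D lies within R1.
C → A, D lies within R2.
B, D → A lies within R1.
A → B lies within R1.
Every dependency is enforceable on the fragments, so the decomposition is dependency-preserving.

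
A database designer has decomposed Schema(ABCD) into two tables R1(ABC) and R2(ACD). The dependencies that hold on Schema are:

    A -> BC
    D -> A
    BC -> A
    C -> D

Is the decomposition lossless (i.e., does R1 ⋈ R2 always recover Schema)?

Yes

Common attributes: R1 ∩ R2 = {AC}.
Closure of {AC}: A → BC applies, adding B; C → D applies, adding D. So (AC)⁺ = {ABCD}.
This closure contains every attribute of R1, so R1 ∩ R2 → R1. The join is lossless.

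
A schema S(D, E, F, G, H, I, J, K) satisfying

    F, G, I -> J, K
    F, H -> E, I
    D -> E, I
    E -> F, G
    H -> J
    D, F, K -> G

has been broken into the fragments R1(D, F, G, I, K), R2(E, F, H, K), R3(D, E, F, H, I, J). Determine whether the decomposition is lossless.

Chase test. Columns are D, E, F, G, H, I, J, K; row i has aⱼ where attribute j ∈ Ri, else bᵢⱼ.
Initial tableau (one row per fragment):
  row 1: a1 b12 a3 a4 b15 a6 b17 a8
  row 2: b21 a2 a3 b24 a5 b26 b27 a8
  row 3: a1 a2 a3 b34 a5 a6 a7 b38
Rows 2 and 3 agree on F, H; apply F, H→E, I and equate their E, I entries.
Rows 1 and 3 agree on D; apply D→E, I and equate their E, I entries.
Rows 1 and 2 agree on E; apply E→F, G and equate their F, G entries.
Rows 1 and 3 agree on E; apply E→F, G and equate their F, G entries.
Rows 2 and 3 agree on H; apply H→J and equate their J entries.
Rows 1 and 2 agree on F, G, I; apply F, G, I→J, K and equate their J, K entries.
Rows 1 and 3 agree on F, G, I; apply F, G, I→J, K and equate their J, K entries.
Row 3 is now all distinguished symbols — the join is lossless.

Yes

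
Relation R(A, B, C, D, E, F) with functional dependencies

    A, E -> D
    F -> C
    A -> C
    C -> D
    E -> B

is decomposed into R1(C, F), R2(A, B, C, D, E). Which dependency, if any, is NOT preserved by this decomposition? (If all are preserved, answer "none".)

A, E → D lies within R2.
F → C lies within R1.
A → C lies within R2.
C → D lies within R2.
E → B lies within R2.
Every dependency is enforceable on the fragments, so the decomposition is dependency-preserving.

none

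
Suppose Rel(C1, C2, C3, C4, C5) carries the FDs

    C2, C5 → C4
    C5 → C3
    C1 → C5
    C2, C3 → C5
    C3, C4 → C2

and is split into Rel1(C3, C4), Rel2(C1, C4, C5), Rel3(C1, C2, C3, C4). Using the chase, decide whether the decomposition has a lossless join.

Chase test. Columns are C1, C2, C3, C4, C5; row i has aⱼ where attribute j ∈ Reli, else bᵢⱼ.
Initial tableau (one row per fragment):
  row 1: b11 b12 a3 a4 b15
  row 2: a1 b22 b23 a4 a5
  row 3: a1 a2 a3 a4 b35
Rows 2 and 3 agree on C1; apply C1→C5 and equate their C5 entries.
Rows 1 and 3 agree on C3, C4; apply C3, C4→C2 and equate their C2 entries.
Rows 2 and 3 agree on C5; apply C5→C3 and equate their C3 entries.
Rows 1 and 3 agree on C2, C3; apply C2, C3→C5 and equate their C5 entries.
Rows 1 and 2 agree on C3, C4; apply C3, C4→C2 and equate their C2 entries.
Row 2 is now all distinguished symbols — the join is lossless.

Yes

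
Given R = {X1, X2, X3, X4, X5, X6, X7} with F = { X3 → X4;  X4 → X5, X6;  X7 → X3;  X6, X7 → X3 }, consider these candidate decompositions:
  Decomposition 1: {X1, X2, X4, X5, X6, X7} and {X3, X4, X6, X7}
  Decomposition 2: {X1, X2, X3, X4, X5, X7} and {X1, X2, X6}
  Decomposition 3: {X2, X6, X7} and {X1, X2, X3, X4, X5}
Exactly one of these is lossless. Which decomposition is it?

Decomposition 1: common = {X4, X6, X7}, closure = {X3, X4, X5, X6, X7} → lossless.
Decomposition 2: common = {X1, X2}, closure = {X1, X2} → lossy.
Decomposition 3: common = {X2}, closure = {X2} → lossy.

Decomposition 1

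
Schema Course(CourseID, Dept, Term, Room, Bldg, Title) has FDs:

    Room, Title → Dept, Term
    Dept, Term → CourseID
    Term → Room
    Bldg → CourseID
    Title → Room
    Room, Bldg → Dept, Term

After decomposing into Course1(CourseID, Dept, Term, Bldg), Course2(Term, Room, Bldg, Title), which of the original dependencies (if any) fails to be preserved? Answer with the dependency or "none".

Room, Title → Dept, Term

Check Room, Title → Dept, Term: no single fragment contains all of {Dept, Term, Room, Title}, and the restricted closure of {Room, Title} across the fragments never reaches {Dept, Term}.
Dept, Term → CourseID is preserved.
Term → Room is preserved.
Bldg → CourseID is preserved.
Title → Room is preserved.
Room, Bldg → Dept, Term is preserved.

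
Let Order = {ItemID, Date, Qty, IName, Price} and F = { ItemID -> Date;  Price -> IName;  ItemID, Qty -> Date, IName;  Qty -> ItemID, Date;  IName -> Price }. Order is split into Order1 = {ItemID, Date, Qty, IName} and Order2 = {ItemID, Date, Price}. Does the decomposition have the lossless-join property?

Common attributes: Order1 ∩ Order2 = {ItemID, Date}.
No dependency enlarges {ItemID, Date}, so (ItemID, Date)⁺ = {ItemID, Date}.
The closure contains neither all of Order1 = {ItemID, Date, Qty, IName} nor all of Order2 = {ItemID, Date, Price}, so the common attributes are not a superkey of either fragment. The join is lossy.

No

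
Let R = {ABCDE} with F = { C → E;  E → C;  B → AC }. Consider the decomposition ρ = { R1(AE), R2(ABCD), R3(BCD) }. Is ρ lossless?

No

Chase test. Columns are ABCDE; row i has aⱼ where attribute j ∈ Ri, else bᵢⱼ.
Initial tableau (one row per fragment):
  row 1: a1 b12 b13 b14 a5
  row 2: a1 a2 a3 a4 b25
  row 3: b31 a2 a3 a4 b35
Rows 2 and 3 agree on C; apply C→E and equate their E entries.
Rows 2 and 3 agree on B; apply B→AC and equate their AC entries.
No row becomes fully distinguished — the join is lossy.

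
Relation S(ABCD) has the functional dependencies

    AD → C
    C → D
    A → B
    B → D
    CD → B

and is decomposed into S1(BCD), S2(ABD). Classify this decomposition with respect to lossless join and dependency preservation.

lossy and not dependency-preserving

Lossless test: (BD)⁺ = {BD}, which is a superkey of neither fragment — lossy.
Dependency preservation: the restricted closure of {AD} across the fragments never reaches {C}, so AD → C cannot be enforced without a join — not preserved.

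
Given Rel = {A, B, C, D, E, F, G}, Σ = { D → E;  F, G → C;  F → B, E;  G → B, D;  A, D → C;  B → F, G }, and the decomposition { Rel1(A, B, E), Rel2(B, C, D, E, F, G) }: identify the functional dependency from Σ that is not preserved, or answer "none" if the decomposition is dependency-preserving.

Check A, D → C: no single fragment contains all of {A, C, D}, and the restricted closure of {A, D} across the fragments never reaches {C}.
D → E is preserved.
F, G → C is preserved.
F → B, E is preserved.
G → B, D is preserved.
B → F, G is preserved.

A, D → C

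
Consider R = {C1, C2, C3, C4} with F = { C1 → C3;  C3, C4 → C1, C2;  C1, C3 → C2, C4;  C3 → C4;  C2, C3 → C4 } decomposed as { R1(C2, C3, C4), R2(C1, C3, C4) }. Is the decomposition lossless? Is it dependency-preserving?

lossless and dependency-preserving

Lossless test: (C3, C4)⁺ = {C1, C2, C3, C4}, which contains all of one fragment — lossless.
Dependency preservation: C3, C4 → C1, C2; C1, C3 → C2, C4 are not contained in any single fragment, but the restricted closure of each left-hand side across the fragments still reaches the right-hand side; the remaining FDs each lie inside some fragment. All dependencies are preserved.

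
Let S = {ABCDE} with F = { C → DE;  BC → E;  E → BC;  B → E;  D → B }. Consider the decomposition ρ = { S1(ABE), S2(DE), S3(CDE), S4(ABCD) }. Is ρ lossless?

Chase test. Columns are ABCDE; row i has aⱼ where attribute j ∈ Si, else bᵢⱼ.
Initial tableau (one row per fragment):
  row 1: a1 a2 b13 b14 a5
  row 2: b21 b22 b23 a4 a5
  row 3: b31 b32 a3 a4 a5
  row 4: a1 a2 a3 a4 b45
Rows 3 and 4 agree on C; apply C→DE and equate their DE entries.
Rows 1 and 2 agree on E; apply E→BC and equate their BC entries.
Rows 1 and 3 agree on E; apply E→BC and equate their BC entries.
Rows 1 and 2 agree on C; apply C→DE and equate their DE entries.
Row 1 is now all distinguished symbols — the join is lossless.

Yes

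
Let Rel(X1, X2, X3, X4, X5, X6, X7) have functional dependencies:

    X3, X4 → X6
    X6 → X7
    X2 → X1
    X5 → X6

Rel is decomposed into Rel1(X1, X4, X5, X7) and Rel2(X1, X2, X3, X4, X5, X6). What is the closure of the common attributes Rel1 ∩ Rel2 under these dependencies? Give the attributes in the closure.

X1, X4, X5, X6, X7

Rel1 ∩ Rel2 = {X1, X4, X5}.
X5 → X6 applies, adding X6
X6 → X7 applies, adding X7
Closure: {X1, X4, X5, X6, X7}.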